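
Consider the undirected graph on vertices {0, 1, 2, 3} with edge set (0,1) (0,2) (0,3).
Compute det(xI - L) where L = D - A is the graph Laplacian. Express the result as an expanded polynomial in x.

With the vertex order [0, 1, 2, 3], the degrees are [3, 1, 1, 1], giving D = diag(3, 1, 1, 1) and L = D - A. Computing det(xI - L) by cofactor expansion (or equivalently via sum-over-permutations) gives x^4 - 6x^3 + 9x^2 - 4x. The constant term is 0 because L is singular (the all-ones vector lies in its kernel).

x^4 - 6x^3 + 9x^2 - 4x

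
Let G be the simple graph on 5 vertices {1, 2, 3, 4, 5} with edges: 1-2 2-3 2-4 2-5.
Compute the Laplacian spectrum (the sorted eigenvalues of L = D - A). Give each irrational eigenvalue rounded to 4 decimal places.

[0, 1, 1, 1, 5]

Each diagonal entry of L is the vertex degree and each off-diagonal entry is -1 where an edge is present, 0 otherwise; in the order [1, 2, 3, 4, 5] the diagonal is [1, 4, 1, 1, 1]. The multiplicity of 0 as a Laplacian eigenvalue equals the number of connected components. The eigenvalues sum to 8, which equals trace(L) = 2|E|.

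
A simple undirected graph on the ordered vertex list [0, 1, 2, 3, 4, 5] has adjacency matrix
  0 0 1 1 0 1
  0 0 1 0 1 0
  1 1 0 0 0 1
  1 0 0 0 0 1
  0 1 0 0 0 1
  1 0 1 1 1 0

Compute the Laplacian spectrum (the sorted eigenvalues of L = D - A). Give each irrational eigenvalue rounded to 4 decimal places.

Reading degrees in the order [0, 1, 2, 3, 4, 5] gives [3, 2, 3, 2, 2, 4]; set D = diag(3, 2, 3, 2, 2, 4) and form L = D - A. L is symmetric positive semidefinite, so every eigenvalue is real and nonnegative.

[0, 1.1088, 2.2954, 3, 4.3174, 5.2784]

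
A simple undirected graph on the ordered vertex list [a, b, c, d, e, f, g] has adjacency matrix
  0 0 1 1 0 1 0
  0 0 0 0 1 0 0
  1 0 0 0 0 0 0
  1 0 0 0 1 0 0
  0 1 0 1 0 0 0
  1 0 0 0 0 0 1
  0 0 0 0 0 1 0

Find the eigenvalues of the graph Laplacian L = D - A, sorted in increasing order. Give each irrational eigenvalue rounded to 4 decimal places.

Each diagonal entry of L is the vertex degree and each off-diagonal entry is -1 where an edge is present, 0 otherwise; in the order [a, b, c, d, e, f, g] the diagonal is [3, 1, 1, 2, 2, 2, 1]. Since every row of L sums to 0, the all-ones vector is in the kernel and 0 is an eigenvalue. The single zero eigenvalue shows the graph is connected. There is one zero in the spectrum, matching the 1 component. The largest eigenvalue, 4.3342, is at most the vertex count 7.

[0, 0.2603, 0.6262, 1.4055, 2.2742, 3.0996, 4.3342]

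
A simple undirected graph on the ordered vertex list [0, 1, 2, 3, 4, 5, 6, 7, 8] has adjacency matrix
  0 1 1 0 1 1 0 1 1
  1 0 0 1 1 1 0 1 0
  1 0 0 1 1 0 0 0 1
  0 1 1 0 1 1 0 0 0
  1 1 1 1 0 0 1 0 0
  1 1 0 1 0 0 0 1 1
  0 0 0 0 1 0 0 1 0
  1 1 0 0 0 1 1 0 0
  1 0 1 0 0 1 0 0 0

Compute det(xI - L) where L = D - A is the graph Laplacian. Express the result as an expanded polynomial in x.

With the vertex order [0, 1, 2, 3, 4, 5, 6, 7, 8], the degrees are [6, 5, 4, 4, 5, 5, 2, 4, 3], giving D = diag(6, 5, 4, 4, 5, 5, 2, 4, 3) and L = D - A. L has integer entries, so p(x) = det(xI - L) has integer coefficients. Expanding the determinant yields x^9 - 38x^8 + 617x^7 - 5578x^6 + 30628x^5 - 104270x^4 + 214151x^3 - 241520x^2 + 113832x. The coefficient of x^8 equals -trace(L) = -38, matching the sum of degrees.

x^9 - 38x^8 + 617x^7 - 5578x^6 + 30628x^5 - 104270x^4 + 214151x^3 - 241520x^2 + 113832x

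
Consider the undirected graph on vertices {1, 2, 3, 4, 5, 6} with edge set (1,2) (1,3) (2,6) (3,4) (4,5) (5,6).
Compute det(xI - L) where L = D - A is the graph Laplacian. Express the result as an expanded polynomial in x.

x^6 - 12x^5 + 54x^4 - 112x^3 + 105x^2 - 36x

Reading degrees in the order [1, 2, 3, 4, 5, 6] gives [2, 2, 2, 2, 2, 2]; set D = diag(2, 2, 2, 2, 2, 2) and form L = D - A. Computing det(xI - L) by cofactor expansion (or equivalently via sum-over-permutations) gives x^6 - 12x^5 + 54x^4 - 112x^3 + 105x^2 - 36x. The coefficient of x^5 equals -trace(L) = -12, matching the sum of degrees. There is one zero in the spectrum, matching the 1 component.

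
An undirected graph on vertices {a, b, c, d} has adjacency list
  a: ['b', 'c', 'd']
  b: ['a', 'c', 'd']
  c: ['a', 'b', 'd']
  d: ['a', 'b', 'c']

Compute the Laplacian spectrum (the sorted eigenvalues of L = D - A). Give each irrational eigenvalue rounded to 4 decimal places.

With the vertex order [a, b, c, d], the degrees are [3, 3, 3, 3], giving D = diag(3, 3, 3, 3) and L = D - A. Since every row of L sums to 0, the all-ones vector is in the kernel and 0 is an eigenvalue. By the matrix-tree theorem the graph has (1/4) * product of the nonzero eigenvalues = 16 spanning trees.

[0, 4, 4, 4]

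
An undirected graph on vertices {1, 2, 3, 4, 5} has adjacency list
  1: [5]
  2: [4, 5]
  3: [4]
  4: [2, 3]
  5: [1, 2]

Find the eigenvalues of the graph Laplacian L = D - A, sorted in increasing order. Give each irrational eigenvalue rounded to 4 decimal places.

[0, 0.3820, 1.3820, 2.6180, 3.6180]

Each diagonal entry of L is the vertex degree and each off-diagonal entry is -1 where an edge is present, 0 otherwise; in the order [1, 2, 3, 4, 5] the diagonal is [1, 2, 1, 2, 2]. L is symmetric positive semidefinite, so every eigenvalue is real and nonnegative. The eigenvalues sum to 8, which equals trace(L) = 2|E|.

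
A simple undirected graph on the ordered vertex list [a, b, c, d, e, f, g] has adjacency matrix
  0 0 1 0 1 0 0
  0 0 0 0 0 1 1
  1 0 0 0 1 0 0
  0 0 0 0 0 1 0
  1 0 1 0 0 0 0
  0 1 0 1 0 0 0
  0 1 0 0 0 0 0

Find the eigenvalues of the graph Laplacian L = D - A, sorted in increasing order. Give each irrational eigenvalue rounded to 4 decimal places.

[0, 0, 0.5858, 2, 3, 3, 3.4142]

With the vertex order [a, b, c, d, e, f, g], the degrees are [2, 2, 2, 1, 2, 2, 1], giving D = diag(2, 2, 2, 1, 2, 2, 1) and L = D - A. Diagonalising L (or applying a numerical eigensolver to the 7x7 matrix) gives the spectrum above. The 2 zero eigenvalues correspond to the 2 connected components.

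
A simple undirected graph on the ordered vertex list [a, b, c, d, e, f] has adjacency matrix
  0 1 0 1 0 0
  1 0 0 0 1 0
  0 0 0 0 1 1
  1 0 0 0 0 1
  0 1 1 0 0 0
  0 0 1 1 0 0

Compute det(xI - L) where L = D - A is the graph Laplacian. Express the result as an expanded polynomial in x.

With the vertex order [a, b, c, d, e, f], the degrees are [2, 2, 2, 2, 2, 2], giving D = diag(2, 2, 2, 2, 2, 2) and L = D - A. L has integer entries, so p(x) = det(xI - L) has integer coefficients. Expanding the determinant yields x^6 - 12x^5 + 54x^4 - 112x^3 + 105x^2 - 36x. Since p(0) = det(-L) = 0, x divides p(x). There is one zero in the spectrum, matching the 1 component. The eigenvalues sum to 12, which equals trace(L) = 2|E|.

x^6 - 12x^5 + 54x^4 - 112x^3 + 105x^2 - 36x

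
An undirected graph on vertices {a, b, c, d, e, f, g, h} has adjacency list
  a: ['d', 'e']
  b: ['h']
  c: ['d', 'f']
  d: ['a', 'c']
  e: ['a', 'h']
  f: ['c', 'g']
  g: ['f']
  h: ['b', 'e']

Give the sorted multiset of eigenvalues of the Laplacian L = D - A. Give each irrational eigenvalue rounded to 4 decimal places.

[0, 0.1522, 0.5858, 1.2346, 2, 2.7654, 3.4142, 3.8478]

Reading degrees in the order [a, b, c, d, e, f, g, h] gives [2, 1, 2, 2, 2, 2, 1, 2]; set D = diag(2, 1, 2, 2, 2, 2, 1, 2) and form L = D - A. The multiplicity of 0 as a Laplacian eigenvalue equals the number of connected components. There is one zero in the spectrum, matching the 1 component. The eigenvalues sum to 14, which equals trace(L) = 2|E|.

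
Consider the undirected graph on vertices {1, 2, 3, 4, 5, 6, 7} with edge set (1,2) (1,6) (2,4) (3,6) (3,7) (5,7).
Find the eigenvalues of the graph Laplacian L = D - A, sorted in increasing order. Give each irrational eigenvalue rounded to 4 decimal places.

With the vertex order [1, 2, 3, 4, 5, 6, 7], the degrees are [2, 2, 2, 1, 1, 2, 2], giving D = diag(2, 2, 2, 1, 1, 2, 2) and L = D - A. Since every row of L sums to 0, the all-ones vector is in the kernel and 0 is an eigenvalue. By the matrix-tree theorem the graph has (1/7) * product of the nonzero eigenvalues = 1 spanning tree.

[0, 0.1981, 0.7530, 1.5550, 2.4450, 3.2470, 3.8019]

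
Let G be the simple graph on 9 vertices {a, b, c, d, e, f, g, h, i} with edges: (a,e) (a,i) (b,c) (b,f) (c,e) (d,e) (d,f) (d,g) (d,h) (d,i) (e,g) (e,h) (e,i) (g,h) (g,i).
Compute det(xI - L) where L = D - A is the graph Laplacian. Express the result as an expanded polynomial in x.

x^9 - 30x^8 + 376x^7 - 2558x^6 + 10269x^5 - 24730x^4 + 34574x^3 - 25342x^2 + 7299x

With the vertex order [a, b, c, d, e, f, g, h, i], the degrees are [2, 2, 2, 5, 6, 2, 4, 3, 4], giving D = diag(2, 2, 2, 5, 6, 2, 4, 3, 4) and L = D - A. L has integer entries, so p(x) = det(xI - L) has integer coefficients. Expanding the determinant yields x^9 - 30x^8 + 376x^7 - 2558x^6 + 10269x^5 - 24730x^4 + 34574x^3 - 25342x^2 + 7299x. The constant term is 0 because L is singular (the all-ones vector lies in its kernel). The eigenvalues sum to 30, which equals trace(L) = 2|E|.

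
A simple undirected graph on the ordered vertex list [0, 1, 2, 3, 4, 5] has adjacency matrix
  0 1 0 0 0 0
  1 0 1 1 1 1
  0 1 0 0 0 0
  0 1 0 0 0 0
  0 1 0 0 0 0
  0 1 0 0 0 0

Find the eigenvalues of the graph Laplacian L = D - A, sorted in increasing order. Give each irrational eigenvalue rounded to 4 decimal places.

Reading degrees in the order [0, 1, 2, 3, 4, 5] gives [1, 5, 1, 1, 1, 1]; set D = diag(1, 5, 1, 1, 1, 1) and form L = D - A. Since every row of L sums to 0, the all-ones vector is in the kernel and 0 is an eigenvalue. The single zero eigenvalue shows the graph is connected. There is one zero in the spectrum, matching the 1 component.

[0, 1, 1, 1, 1, 6]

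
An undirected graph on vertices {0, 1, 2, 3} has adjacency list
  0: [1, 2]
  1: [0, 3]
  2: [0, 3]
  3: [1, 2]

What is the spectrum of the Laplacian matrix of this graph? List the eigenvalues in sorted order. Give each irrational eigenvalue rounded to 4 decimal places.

[0, 2, 2, 4]

With the vertex order [0, 1, 2, 3], the degrees are [2, 2, 2, 2], giving D = diag(2, 2, 2, 2) and L = D - A. Diagonalising L (or applying a numerical eigensolver to the 4x4 matrix) gives the spectrum above. The largest eigenvalue, 4, is at most the vertex count 4.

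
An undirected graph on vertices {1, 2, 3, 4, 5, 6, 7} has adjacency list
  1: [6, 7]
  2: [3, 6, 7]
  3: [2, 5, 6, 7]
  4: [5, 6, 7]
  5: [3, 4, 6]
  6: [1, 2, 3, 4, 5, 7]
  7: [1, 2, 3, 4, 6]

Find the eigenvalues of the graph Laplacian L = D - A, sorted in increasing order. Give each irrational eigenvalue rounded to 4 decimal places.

Each diagonal entry of L is the vertex degree and each off-diagonal entry is -1 where an edge is present, 0 otherwise; in the order [1, 2, 3, 4, 5, 6, 7] the diagonal is [2, 3, 4, 3, 3, 6, 5]. Diagonalising L (or applying a numerical eigensolver to the 7x7 matrix) gives the spectrum above. The eigenvalues sum to 26, which equals trace(L) = 2|E|. There is one zero in the spectrum, matching the 1 component.

[0, 1.8817, 2.4506, 3.5341, 4.8647, 6.2688, 7]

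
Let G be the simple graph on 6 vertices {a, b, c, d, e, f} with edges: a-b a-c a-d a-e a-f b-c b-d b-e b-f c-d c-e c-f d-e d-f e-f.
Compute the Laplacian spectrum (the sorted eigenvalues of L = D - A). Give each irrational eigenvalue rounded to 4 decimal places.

Reading degrees in the order [a, b, c, d, e, f] gives [5, 5, 5, 5, 5, 5]; set D = diag(5, 5, 5, 5, 5, 5) and form L = D - A. Diagonalising L (or applying a numerical eigensolver to the 6x6 matrix) gives the spectrum above. By the matrix-tree theorem the graph has (1/6) * product of the nonzero eigenvalues = 1296 spanning trees. There is one zero in the spectrum, matching the 1 component.

[0, 6, 6, 6, 6, 6]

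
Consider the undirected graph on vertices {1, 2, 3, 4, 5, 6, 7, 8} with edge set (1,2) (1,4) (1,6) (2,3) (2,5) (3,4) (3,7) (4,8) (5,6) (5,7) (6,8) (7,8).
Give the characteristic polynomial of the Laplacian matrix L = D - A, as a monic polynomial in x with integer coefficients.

Reading degrees in the order [1, 2, 3, 4, 5, 6, 7, 8] gives [3, 3, 3, 3, 3, 3, 3, 3]; set D = diag(3, 3, 3, 3, 3, 3, 3, 3) and form L = D - A. L has integer entries, so p(x) = det(xI - L) has integer coefficients. Expanding the determinant yields x^8 - 24x^7 + 240x^6 - 1296x^5 + 4080x^4 - 7488x^3 + 7424x^2 - 3072x. The coefficient of x^7 equals -trace(L) = -24, matching the sum of degrees. There is one zero in the spectrum, matching the 1 component.

x^8 - 24x^7 + 240x^6 - 1296x^5 + 4080x^4 - 7488x^3 + 7424x^2 - 3072x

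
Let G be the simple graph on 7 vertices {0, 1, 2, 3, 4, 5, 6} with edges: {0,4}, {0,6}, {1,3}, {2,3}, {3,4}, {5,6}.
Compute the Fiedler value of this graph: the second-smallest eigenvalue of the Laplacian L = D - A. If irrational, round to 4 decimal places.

Reading degrees in the order [0, 1, 2, 3, 4, 5, 6] gives [2, 1, 1, 3, 2, 1, 2]; set D = diag(2, 1, 1, 3, 2, 1, 2) and form L = D - A. The sorted Laplacian eigenvalues are [0, 0.2254, 1, 1, 2.1859, 3.3604, 4.2283]; the algebraic connectivity is the second entry, 0.2254.

0.2254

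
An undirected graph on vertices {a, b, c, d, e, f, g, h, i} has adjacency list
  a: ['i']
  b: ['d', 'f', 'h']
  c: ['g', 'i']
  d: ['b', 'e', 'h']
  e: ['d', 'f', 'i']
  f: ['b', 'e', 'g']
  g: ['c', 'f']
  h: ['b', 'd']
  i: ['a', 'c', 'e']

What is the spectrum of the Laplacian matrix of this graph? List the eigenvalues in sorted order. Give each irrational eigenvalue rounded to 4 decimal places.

[0, 0.4577, 0.8695, 2, 2.1391, 3.3441, 3.6319, 4.3259, 5.2318]

Each diagonal entry of L is the vertex degree and each off-diagonal entry is -1 where an edge is present, 0 otherwise; in the order [a, b, c, d, e, f, g, h, i] the diagonal is [1, 3, 2, 3, 3, 3, 2, 2, 3]. Since every row of L sums to 0, the all-ones vector is in the kernel and 0 is an eigenvalue. The single zero eigenvalue shows the graph is connected. There is one zero in the spectrum, matching the 1 component.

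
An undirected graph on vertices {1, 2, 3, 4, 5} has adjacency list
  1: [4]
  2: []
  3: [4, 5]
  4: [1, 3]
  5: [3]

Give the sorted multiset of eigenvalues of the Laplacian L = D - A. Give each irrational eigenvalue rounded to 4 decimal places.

Each diagonal entry of L is the vertex degree and each off-diagonal entry is -1 where an edge is present, 0 otherwise; in the order [1, 2, 3, 4, 5] the diagonal is [1, 0, 2, 2, 1]. L is symmetric positive semidefinite, so every eigenvalue is real and nonnegative. The 2 zero eigenvalues correspond to the 2 connected components. The eigenvalues sum to 6, which equals trace(L) = 2|E|.

[0, 0, 0.5858, 2, 3.4142]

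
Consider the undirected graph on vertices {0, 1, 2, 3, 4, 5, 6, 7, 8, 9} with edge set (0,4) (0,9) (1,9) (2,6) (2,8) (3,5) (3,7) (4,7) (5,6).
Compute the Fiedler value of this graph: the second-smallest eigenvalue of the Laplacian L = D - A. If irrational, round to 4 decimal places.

Reading degrees in the order [0, 1, 2, 3, 4, 5, 6, 7, 8, 9] gives [2, 1, 2, 2, 2, 2, 2, 2, 1, 2]; set D = diag(2, 1, 2, 2, 2, 2, 2, 2, 1, 2) and form L = D - A. Computing the eigenvalues of L and sorting gives [0, 0.0979, 0.3820, 0.8244, 1.3820, 2, 2.6180, 3.1756, 3.6180, 3.9021]. The Fiedler value lambda_2 = 0.0979 is strictly positive, so the graph is connected. By the matrix-tree theorem the graph has (1/10) * product of the nonzero eigenvalues = 1 spanning tree.

0.0979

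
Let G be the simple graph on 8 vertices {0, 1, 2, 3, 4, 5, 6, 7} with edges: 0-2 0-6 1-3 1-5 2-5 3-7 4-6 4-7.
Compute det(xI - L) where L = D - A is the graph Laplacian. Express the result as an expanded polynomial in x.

x^8 - 16x^7 + 104x^6 - 352x^5 + 660x^4 - 672x^3 + 336x^2 - 64x

Reading degrees in the order [0, 1, 2, 3, 4, 5, 6, 7] gives [2, 2, 2, 2, 2, 2, 2, 2]; set D = diag(2, 2, 2, 2, 2, 2, 2, 2) and form L = D - A. L has integer entries, so p(x) = det(xI - L) has integer coefficients. Expanding the determinant yields x^8 - 16x^7 + 104x^6 - 352x^5 + 660x^4 - 672x^3 + 336x^2 - 64x. The coefficient of x^7 equals -trace(L) = -16, matching the sum of degrees. The eigenvalues sum to 16, which equals trace(L) = 2|E|. There is one zero in the spectrum, matching the 1 component.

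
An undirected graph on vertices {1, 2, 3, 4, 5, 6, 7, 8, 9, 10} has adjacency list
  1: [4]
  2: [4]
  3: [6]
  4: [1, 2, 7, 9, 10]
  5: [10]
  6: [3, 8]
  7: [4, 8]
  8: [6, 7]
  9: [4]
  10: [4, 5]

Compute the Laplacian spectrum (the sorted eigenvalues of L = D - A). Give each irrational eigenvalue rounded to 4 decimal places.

Each diagonal entry of L is the vertex degree and each off-diagonal entry is -1 where an edge is present, 0 otherwise; in the order [1, 2, 3, 4, 5, 6, 7, 8, 9, 10] the diagonal is [1, 1, 1, 5, 1, 2, 2, 2, 1, 2]. Diagonalising L (or applying a numerical eigensolver to the 10x10 matrix) gives the spectrum above. The eigenvalues sum to 18, which equals trace(L) = 2|E|.

[0, 0.1704, 0.4911, 1, 1, 1, 2.2293, 2.5173, 3.4880, 6.1038]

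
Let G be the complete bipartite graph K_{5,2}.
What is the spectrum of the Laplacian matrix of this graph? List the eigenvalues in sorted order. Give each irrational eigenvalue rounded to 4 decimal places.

The graph has 7 vertices and degree multiset [5, 5, 2, 2, 2, 2, 2]; D is the diagonal matrix of degrees and L = D - A. Since every row of L sums to 0, the all-ones vector is in the kernel and 0 is an eigenvalue.

[0, 2, 2, 2, 2, 5, 7]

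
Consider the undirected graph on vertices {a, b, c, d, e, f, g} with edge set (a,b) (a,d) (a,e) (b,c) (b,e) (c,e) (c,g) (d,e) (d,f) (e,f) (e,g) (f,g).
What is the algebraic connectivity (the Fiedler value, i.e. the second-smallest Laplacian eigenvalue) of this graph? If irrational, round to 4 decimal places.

Reading degrees in the order [a, b, c, d, e, f, g] gives [3, 3, 3, 3, 6, 3, 3]; set D = diag(3, 3, 3, 3, 6, 3, 3) and form L = D - A. Computing the eigenvalues of L and sorting gives [0, 2, 2, 4, 4, 5, 7]. The Fiedler value lambda_2 = 2 is strictly positive, so the graph is connected. The eigenvalues sum to 24, which equals trace(L) = 2|E|. By the matrix-tree theorem the graph has (1/7) * product of the nonzero eigenvalues = 320 spanning trees.

2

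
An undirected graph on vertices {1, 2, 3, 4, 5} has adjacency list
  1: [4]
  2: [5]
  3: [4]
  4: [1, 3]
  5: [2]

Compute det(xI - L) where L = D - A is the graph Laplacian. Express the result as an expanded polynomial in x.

Each diagonal entry of L is the vertex degree and each off-diagonal entry is -1 where an edge is present, 0 otherwise; in the order [1, 2, 3, 4, 5] the diagonal is [1, 1, 1, 2, 1]. L has integer entries, so p(x) = det(xI - L) has integer coefficients. Expanding the determinant yields x^5 - 6x^4 + 11x^3 - 6x^2. The constant term is 0 because L is singular (the all-ones vector lies in its kernel). The largest eigenvalue, 3, is at most the vertex count 5. There are 2 zeros in the spectrum, matching the 2 components.

x^5 - 6x^4 + 11x^3 - 6x^2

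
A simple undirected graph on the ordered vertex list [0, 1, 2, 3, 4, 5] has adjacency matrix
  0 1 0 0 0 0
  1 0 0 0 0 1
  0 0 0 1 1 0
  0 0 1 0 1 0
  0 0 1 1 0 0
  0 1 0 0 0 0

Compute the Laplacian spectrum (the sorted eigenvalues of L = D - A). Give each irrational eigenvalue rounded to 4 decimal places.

With the vertex order [0, 1, 2, 3, 4, 5], the degrees are [1, 2, 2, 2, 2, 1], giving D = diag(1, 2, 2, 2, 2, 1) and L = D - A. The multiplicity of 0 as a Laplacian eigenvalue equals the number of connected components. The 2 zero eigenvalues correspond to the 2 connected components. The largest eigenvalue, 3, is at most the vertex count 6.

[0, 0, 1, 3, 3, 3]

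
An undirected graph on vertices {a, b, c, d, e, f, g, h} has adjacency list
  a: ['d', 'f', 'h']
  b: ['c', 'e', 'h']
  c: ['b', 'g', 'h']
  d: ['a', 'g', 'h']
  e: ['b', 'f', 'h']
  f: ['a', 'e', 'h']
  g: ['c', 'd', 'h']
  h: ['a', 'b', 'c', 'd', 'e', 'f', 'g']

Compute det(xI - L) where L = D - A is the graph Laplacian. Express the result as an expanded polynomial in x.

x^8 - 28x^7 + 322x^6 - 1974x^5 + 6965x^4 - 14126x^3 + 15225x^2 - 6728x

With the vertex order [a, b, c, d, e, f, g, h], the degrees are [3, 3, 3, 3, 3, 3, 3, 7], giving D = diag(3, 3, 3, 3, 3, 3, 3, 7) and L = D - A. L has integer entries, so p(x) = det(xI - L) has integer coefficients. Expanding the determinant yields x^8 - 28x^7 + 322x^6 - 1974x^5 + 6965x^4 - 14126x^3 + 15225x^2 - 6728x. Since p(0) = det(-L) = 0, x divides p(x). The largest eigenvalue, 8, is at most the vertex count 8.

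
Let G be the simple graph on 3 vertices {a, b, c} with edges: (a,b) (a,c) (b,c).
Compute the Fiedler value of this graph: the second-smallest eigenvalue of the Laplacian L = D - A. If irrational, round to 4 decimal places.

3

With the vertex order [a, b, c], the degrees are [2, 2, 2], giving D = diag(2, 2, 2) and L = D - A. The smallest Laplacian eigenvalue is always 0. The next one, lambda_2 = 3, measures how hard the graph is to disconnect: larger values mean better connectivity. The eigenvalues sum to 6, which equals trace(L) = 2|E|. There is one zero in the spectrum, matching the 1 component.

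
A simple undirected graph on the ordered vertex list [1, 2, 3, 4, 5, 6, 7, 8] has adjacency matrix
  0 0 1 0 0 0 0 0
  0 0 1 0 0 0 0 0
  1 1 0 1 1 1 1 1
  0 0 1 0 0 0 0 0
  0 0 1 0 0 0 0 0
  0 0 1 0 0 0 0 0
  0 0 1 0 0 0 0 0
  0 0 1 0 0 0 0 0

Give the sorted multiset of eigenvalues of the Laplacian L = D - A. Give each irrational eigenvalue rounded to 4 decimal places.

With the vertex order [1, 2, 3, 4, 5, 6, 7, 8], the degrees are [1, 1, 7, 1, 1, 1, 1, 1], giving D = diag(1, 1, 7, 1, 1, 1, 1, 1) and L = D - A. L is symmetric positive semidefinite, so every eigenvalue is real and nonnegative. The single zero eigenvalue shows the graph is connected.

[0, 1, 1, 1, 1, 1, 1, 8]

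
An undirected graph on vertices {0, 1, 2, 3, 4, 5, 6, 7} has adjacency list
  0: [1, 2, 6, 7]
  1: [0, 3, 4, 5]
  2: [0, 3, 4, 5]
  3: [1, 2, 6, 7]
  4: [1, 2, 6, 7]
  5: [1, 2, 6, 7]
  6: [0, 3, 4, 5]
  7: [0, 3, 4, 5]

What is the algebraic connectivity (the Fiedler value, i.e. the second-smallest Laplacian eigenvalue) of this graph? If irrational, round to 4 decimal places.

4

Reading degrees in the order [0, 1, 2, 3, 4, 5, 6, 7] gives [4, 4, 4, 4, 4, 4, 4, 4]; set D = diag(4, 4, 4, 4, 4, 4, 4, 4) and form L = D - A. Computing the eigenvalues of L and sorting gives [0, 4, 4, 4, 4, 4, 4, 8]. The Fiedler value lambda_2 = 4 is strictly positive, so the graph is connected.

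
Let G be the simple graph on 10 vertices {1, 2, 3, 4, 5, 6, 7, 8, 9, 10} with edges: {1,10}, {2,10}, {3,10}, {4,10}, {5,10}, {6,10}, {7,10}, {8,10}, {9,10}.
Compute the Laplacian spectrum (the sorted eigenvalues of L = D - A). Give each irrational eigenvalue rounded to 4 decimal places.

Each diagonal entry of L is the vertex degree and each off-diagonal entry is -1 where an edge is present, 0 otherwise; in the order [1, 2, 3, 4, 5, 6, 7, 8, 9, 10] the diagonal is [1, 1, 1, 1, 1, 1, 1, 1, 1, 9]. L is symmetric positive semidefinite, so every eigenvalue is real and nonnegative. There is one zero in the spectrum, matching the 1 component.

[0, 1, 1, 1, 1, 1, 1, 1, 1, 10]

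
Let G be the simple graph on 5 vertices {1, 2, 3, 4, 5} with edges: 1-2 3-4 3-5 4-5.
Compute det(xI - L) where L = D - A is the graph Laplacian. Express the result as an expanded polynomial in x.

x^5 - 8x^4 + 21x^3 - 18x^2

Each diagonal entry of L is the vertex degree and each off-diagonal entry is -1 where an edge is present, 0 otherwise; in the order [1, 2, 3, 4, 5] the diagonal is [1, 1, 2, 2, 2]. The eigenvalues of L are [0, 0, 2, 3, 3]; the characteristic polynomial is the product of (x - lambda_i), which multiplies out to x^5 - 8x^4 + 21x^3 - 18x^2. The coefficient of x^4 equals -trace(L) = -8, matching the sum of degrees. The eigenvalues sum to 8, which equals trace(L) = 2|E|.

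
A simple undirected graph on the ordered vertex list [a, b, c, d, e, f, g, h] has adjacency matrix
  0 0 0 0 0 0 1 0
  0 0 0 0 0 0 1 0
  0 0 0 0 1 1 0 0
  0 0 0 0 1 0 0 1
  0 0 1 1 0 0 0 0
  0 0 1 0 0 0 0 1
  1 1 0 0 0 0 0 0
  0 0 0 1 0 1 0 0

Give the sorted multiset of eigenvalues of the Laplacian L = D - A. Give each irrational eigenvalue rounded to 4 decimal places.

Each diagonal entry of L is the vertex degree and each off-diagonal entry is -1 where an edge is present, 0 otherwise; in the order [a, b, c, d, e, f, g, h] the diagonal is [1, 1, 2, 2, 2, 2, 2, 2]. Since every row of L sums to 0, the all-ones vector is in the kernel and 0 is an eigenvalue. The 2 zero eigenvalues correspond to the 2 connected components.

[0, 0, 1, 1.3820, 1.3820, 3, 3.6180, 3.6180]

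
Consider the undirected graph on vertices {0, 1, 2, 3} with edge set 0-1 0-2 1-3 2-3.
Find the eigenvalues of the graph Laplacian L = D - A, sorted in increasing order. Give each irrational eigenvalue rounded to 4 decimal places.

Each diagonal entry of L is the vertex degree and each off-diagonal entry is -1 where an edge is present, 0 otherwise; in the order [0, 1, 2, 3] the diagonal is [2, 2, 2, 2]. L is symmetric positive semidefinite, so every eigenvalue is real and nonnegative. The single zero eigenvalue shows the graph is connected. There is one zero in the spectrum, matching the 1 component.

[0, 2, 2, 4]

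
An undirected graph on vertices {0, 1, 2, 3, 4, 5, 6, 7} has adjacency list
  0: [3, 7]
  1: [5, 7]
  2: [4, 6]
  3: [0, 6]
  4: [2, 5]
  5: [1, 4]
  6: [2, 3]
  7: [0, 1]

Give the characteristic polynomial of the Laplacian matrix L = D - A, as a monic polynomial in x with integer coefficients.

With the vertex order [0, 1, 2, 3, 4, 5, 6, 7], the degrees are [2, 2, 2, 2, 2, 2, 2, 2], giving D = diag(2, 2, 2, 2, 2, 2, 2, 2) and L = D - A. L has integer entries, so p(x) = det(xI - L) has integer coefficients. Expanding the determinant yields x^8 - 16x^7 + 104x^6 - 352x^5 + 660x^4 - 672x^3 + 336x^2 - 64x. Since p(0) = det(-L) = 0, x divides p(x). By the matrix-tree theorem the graph has (1/8) * product of the nonzero eigenvalues = 8 spanning trees.

x^8 - 16x^7 + 104x^6 - 352x^5 + 660x^4 - 672x^3 + 336x^2 - 64x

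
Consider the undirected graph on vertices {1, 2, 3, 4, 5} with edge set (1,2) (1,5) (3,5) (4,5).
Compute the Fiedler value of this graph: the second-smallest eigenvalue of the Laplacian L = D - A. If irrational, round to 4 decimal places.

0.5188

With the vertex order [1, 2, 3, 4, 5], the degrees are [2, 1, 1, 1, 3], giving D = diag(2, 1, 1, 1, 3) and L = D - A. Computing the eigenvalues of L and sorting gives [0, 0.5188, 1, 2.3111, 4.1701]. The Fiedler value lambda_2 = 0.5188 is strictly positive, so the graph is connected. There is one zero in the spectrum, matching the 1 component.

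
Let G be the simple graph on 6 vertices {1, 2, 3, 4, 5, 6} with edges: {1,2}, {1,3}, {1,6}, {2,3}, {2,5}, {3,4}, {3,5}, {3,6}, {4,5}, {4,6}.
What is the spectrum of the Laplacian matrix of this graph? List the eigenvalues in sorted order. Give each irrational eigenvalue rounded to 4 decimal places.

[0, 2.3820, 2.3820, 4.6180, 4.6180, 6]

With the vertex order [1, 2, 3, 4, 5, 6], the degrees are [3, 3, 5, 3, 3, 3], giving D = diag(3, 3, 5, 3, 3, 3) and L = D - A. Diagonalising L (or applying a numerical eigensolver to the 6x6 matrix) gives the spectrum above. The largest eigenvalue, 6, is at most the vertex count 6.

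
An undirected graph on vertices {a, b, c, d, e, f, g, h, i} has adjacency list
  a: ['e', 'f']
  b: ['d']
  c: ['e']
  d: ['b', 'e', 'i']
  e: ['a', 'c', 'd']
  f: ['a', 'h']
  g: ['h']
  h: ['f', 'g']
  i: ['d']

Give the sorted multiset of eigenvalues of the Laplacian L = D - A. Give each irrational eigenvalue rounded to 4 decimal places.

[0, 0.1627, 0.5321, 1, 1, 2.0892, 3, 3.5723, 4.6437]

Reading degrees in the order [a, b, c, d, e, f, g, h, i] gives [2, 1, 1, 3, 3, 2, 1, 2, 1]; set D = diag(2, 1, 1, 3, 3, 2, 1, 2, 1) and form L = D - A. The multiplicity of 0 as a Laplacian eigenvalue equals the number of connected components. The single zero eigenvalue shows the graph is connected. The eigenvalues sum to 16, which equals trace(L) = 2|E|. By the matrix-tree theorem the graph has (1/9) * product of the nonzero eigenvalues = 1 spanning tree.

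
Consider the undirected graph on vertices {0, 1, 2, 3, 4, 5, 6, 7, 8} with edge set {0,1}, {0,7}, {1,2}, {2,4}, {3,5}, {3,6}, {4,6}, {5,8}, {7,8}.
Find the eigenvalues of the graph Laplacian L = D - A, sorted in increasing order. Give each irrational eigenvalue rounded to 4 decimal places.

Each diagonal entry of L is the vertex degree and each off-diagonal entry is -1 where an edge is present, 0 otherwise; in the order [0, 1, 2, 3, 4, 5, 6, 7, 8] the diagonal is [2, 2, 2, 2, 2, 2, 2, 2, 2]. L is symmetric positive semidefinite, so every eigenvalue is real and nonnegative. The single zero eigenvalue shows the graph is connected. The eigenvalues sum to 18, which equals trace(L) = 2|E|.

[0, 0.4679, 0.4679, 1.6527, 1.6527, 3, 3, 3.8794, 3.8794]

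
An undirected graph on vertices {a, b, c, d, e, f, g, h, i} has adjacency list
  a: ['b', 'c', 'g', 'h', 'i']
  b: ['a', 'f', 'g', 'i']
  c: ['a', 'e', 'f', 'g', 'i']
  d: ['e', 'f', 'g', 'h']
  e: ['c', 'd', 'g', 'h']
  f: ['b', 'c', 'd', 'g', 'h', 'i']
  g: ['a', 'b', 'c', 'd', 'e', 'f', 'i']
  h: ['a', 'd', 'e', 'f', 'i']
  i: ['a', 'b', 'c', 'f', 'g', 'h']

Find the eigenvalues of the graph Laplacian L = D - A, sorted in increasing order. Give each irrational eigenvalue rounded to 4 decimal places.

[0, 2.7970, 4.1765, 4.7884, 5.1669, 5.7851, 7.1618, 7.6421, 8.4822]

Each diagonal entry of L is the vertex degree and each off-diagonal entry is -1 where an edge is present, 0 otherwise; in the order [a, b, c, d, e, f, g, h, i] the diagonal is [5, 4, 5, 4, 4, 6, 7, 5, 6]. The multiplicity of 0 as a Laplacian eigenvalue equals the number of connected components. The single zero eigenvalue shows the graph is connected. The largest eigenvalue, 8.4822, is at most the vertex count 9.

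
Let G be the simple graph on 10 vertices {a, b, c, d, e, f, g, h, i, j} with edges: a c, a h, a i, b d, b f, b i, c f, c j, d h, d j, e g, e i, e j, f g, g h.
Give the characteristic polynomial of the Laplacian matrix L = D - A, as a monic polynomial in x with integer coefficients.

With the vertex order [a, b, c, d, e, f, g, h, i, j], the degrees are [3, 3, 3, 3, 3, 3, 3, 3, 3, 3], giving D = diag(3, 3, 3, 3, 3, 3, 3, 3, 3, 3) and L = D - A. L has integer entries, so p(x) = det(xI - L) has integer coefficients. Expanding the determinant yields x^10 - 30x^9 + 390x^8 - 2880x^7 + 13305x^6 - 39882x^5 + 77640x^4 - 94800x^3 + 66000x^2 - 20000x. The coefficient of x^9 equals -trace(L) = -30, matching the sum of degrees. By the matrix-tree theorem the graph has (1/10) * product of the nonzero eigenvalues = 2000 spanning trees.

x^10 - 30x^9 + 390x^8 - 2880x^7 + 13305x^6 - 39882x^5 + 77640x^4 - 94800x^3 + 66000x^2 - 20000x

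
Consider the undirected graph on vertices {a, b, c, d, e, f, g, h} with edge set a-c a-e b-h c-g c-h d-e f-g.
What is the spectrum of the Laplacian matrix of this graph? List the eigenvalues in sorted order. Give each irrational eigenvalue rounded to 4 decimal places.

With the vertex order [a, b, c, d, e, f, g, h], the degrees are [2, 1, 3, 1, 2, 1, 2, 2], giving D = diag(2, 1, 3, 1, 2, 1, 2, 2) and L = D - A. The multiplicity of 0 as a Laplacian eigenvalue equals the number of connected components.

[0, 0.2434, 0.3820, 1.1798, 2, 2.6180, 3.1386, 4.4383]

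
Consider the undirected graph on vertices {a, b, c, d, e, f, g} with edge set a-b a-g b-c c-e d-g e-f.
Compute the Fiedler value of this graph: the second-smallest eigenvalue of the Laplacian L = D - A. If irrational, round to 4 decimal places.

With the vertex order [a, b, c, d, e, f, g], the degrees are [2, 2, 2, 1, 2, 1, 2], giving D = diag(2, 2, 2, 1, 2, 1, 2) and L = D - A. Computing the eigenvalues of L and sorting gives [0, 0.1981, 0.7530, 1.5550, 2.4450, 3.2470, 3.8019]. The Fiedler value lambda_2 = 0.1981 is strictly positive, so the graph is connected. By the matrix-tree theorem the graph has (1/7) * product of the nonzero eigenvalues = 1 spanning tree.

0.1981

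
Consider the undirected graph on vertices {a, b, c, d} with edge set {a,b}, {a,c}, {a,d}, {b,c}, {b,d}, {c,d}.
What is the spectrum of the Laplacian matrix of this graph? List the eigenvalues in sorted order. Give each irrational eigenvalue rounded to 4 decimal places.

[0, 4, 4, 4]

Reading degrees in the order [a, b, c, d] gives [3, 3, 3, 3]; set D = diag(3, 3, 3, 3) and form L = D - A. L is symmetric positive semidefinite, so every eigenvalue is real and nonnegative. By the matrix-tree theorem the graph has (1/4) * product of the nonzero eigenvalues = 16 spanning trees. The largest eigenvalue, 4, is at most the vertex count 4.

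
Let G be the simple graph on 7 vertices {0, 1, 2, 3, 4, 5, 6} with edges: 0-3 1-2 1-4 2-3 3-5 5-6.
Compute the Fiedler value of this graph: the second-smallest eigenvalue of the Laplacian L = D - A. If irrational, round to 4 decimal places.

Reading degrees in the order [0, 1, 2, 3, 4, 5, 6] gives [1, 2, 2, 3, 1, 2, 1]; set D = diag(1, 2, 2, 3, 1, 2, 1) and form L = D - A. The sorted Laplacian eigenvalues are [0, 0.2603, 0.6262, 1.4055, 2.2742, 3.0996, 4.3342]; the algebraic connectivity is the second entry, 0.2603. There is one zero in the spectrum, matching the 1 component. The largest eigenvalue, 4.3342, is at most the vertex count 7.

0.2603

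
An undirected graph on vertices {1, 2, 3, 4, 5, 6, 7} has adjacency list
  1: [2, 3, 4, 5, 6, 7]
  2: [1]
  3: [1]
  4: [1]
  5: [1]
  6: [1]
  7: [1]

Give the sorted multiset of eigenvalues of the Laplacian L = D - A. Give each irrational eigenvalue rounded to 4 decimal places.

[0, 1, 1, 1, 1, 1, 7]

Reading degrees in the order [1, 2, 3, 4, 5, 6, 7] gives [6, 1, 1, 1, 1, 1, 1]; set D = diag(6, 1, 1, 1, 1, 1, 1) and form L = D - A. L is symmetric positive semidefinite, so every eigenvalue is real and nonnegative. The largest eigenvalue, 7, is at most the vertex count 7.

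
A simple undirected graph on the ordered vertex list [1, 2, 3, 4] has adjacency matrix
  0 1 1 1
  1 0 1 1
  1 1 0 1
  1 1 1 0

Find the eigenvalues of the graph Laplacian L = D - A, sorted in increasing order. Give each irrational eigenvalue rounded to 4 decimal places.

Reading degrees in the order [1, 2, 3, 4] gives [3, 3, 3, 3]; set D = diag(3, 3, 3, 3) and form L = D - A. Diagonalising L (or applying a numerical eigensolver to the 4x4 matrix) gives the spectrum above. The single zero eigenvalue shows the graph is connected. There is one zero in the spectrum, matching the 1 component.

[0, 4, 4, 4]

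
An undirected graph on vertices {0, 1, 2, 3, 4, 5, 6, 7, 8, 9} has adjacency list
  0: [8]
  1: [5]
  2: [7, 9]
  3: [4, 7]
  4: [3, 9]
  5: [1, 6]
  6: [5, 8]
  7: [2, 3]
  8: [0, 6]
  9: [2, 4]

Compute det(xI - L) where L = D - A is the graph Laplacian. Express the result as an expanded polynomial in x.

x^10 - 18x^9 + 136x^8 - 560x^7 + 1365x^6 - 2000x^5 + 1700x^4 - 750x^3 + 125x^2

Reading degrees in the order [0, 1, 2, 3, 4, 5, 6, 7, 8, 9] gives [1, 1, 2, 2, 2, 2, 2, 2, 2, 2]; set D = diag(1, 1, 2, 2, 2, 2, 2, 2, 2, 2) and form L = D - A. L has integer entries, so p(x) = det(xI - L) has integer coefficients. Expanding the determinant yields x^10 - 18x^9 + 136x^8 - 560x^7 + 1365x^6 - 2000x^5 + 1700x^4 - 750x^3 + 125x^2. Since p(0) = det(-L) = 0, x divides p(x).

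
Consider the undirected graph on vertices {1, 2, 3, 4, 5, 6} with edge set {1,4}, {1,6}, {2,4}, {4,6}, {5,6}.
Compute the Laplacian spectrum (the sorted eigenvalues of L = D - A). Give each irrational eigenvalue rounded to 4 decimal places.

Each diagonal entry of L is the vertex degree and each off-diagonal entry is -1 where an edge is present, 0 otherwise; in the order [1, 2, 3, 4, 5, 6] the diagonal is [2, 1, 0, 3, 1, 3]. Since every row of L sums to 0, the all-ones vector is in the kernel and 0 is an eigenvalue. The 2 zero eigenvalues correspond to the 2 connected components. There are 2 zeros in the spectrum, matching the 2 components. The eigenvalues sum to 10, which equals trace(L) = 2|E|.

[0, 0, 0.6972, 1.3820, 3.6180, 4.3028]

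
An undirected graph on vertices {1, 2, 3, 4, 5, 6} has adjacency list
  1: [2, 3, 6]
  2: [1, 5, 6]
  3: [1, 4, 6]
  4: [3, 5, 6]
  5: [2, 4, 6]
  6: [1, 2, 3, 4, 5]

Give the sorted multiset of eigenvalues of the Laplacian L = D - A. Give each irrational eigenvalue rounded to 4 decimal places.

With the vertex order [1, 2, 3, 4, 5, 6], the degrees are [3, 3, 3, 3, 3, 5], giving D = diag(3, 3, 3, 3, 3, 5) and L = D - A. Diagonalising L (or applying a numerical eigensolver to the 6x6 matrix) gives the spectrum above. By the matrix-tree theorem the graph has (1/6) * product of the nonzero eigenvalues = 121 spanning trees. The eigenvalues sum to 20, which equals trace(L) = 2|E|.

[0, 2.3820, 2.3820, 4.6180, 4.6180, 6]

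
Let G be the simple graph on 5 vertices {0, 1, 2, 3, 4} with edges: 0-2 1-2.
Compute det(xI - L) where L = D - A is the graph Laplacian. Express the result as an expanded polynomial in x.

x^5 - 4x^4 + 3x^3

Each diagonal entry of L is the vertex degree and each off-diagonal entry is -1 where an edge is present, 0 otherwise; in the order [0, 1, 2, 3, 4] the diagonal is [1, 1, 2, 0, 0]. The eigenvalues of L are [0, 0, 0, 1, 3]; the characteristic polynomial is the product of (x - lambda_i), which multiplies out to x^5 - 4x^4 + 3x^3. The coefficient of x^4 equals -trace(L) = -4, matching the sum of degrees. The eigenvalues sum to 4, which equals trace(L) = 2|E|. There are 3 zeros in the spectrum, matching the 3 components.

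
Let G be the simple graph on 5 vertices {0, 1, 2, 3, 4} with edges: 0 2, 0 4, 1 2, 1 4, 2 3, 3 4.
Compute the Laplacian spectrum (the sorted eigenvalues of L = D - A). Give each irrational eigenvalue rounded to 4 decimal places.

[0, 2, 2, 3, 5]

With the vertex order [0, 1, 2, 3, 4], the degrees are [2, 2, 3, 2, 3], giving D = diag(2, 2, 3, 2, 3) and L = D - A. Since every row of L sums to 0, the all-ones vector is in the kernel and 0 is an eigenvalue. There is one zero in the spectrum, matching the 1 component.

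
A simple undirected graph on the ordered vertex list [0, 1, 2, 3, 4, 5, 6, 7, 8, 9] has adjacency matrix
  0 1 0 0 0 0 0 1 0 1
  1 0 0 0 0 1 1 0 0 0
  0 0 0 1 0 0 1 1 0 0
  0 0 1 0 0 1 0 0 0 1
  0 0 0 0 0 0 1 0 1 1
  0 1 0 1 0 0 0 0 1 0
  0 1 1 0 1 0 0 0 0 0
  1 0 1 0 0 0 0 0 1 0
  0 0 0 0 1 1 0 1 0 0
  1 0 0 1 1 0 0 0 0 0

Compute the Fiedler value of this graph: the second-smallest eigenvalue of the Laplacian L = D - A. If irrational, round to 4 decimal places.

2

Each diagonal entry of L is the vertex degree and each off-diagonal entry is -1 where an edge is present, 0 otherwise; in the order [0, 1, 2, 3, 4, 5, 6, 7, 8, 9] the diagonal is [3, 3, 3, 3, 3, 3, 3, 3, 3, 3]. Computing the eigenvalues of L and sorting gives [0, 2, 2, 2, 2, 2, 5, 5, 5, 5]. The Fiedler value lambda_2 = 2 is strictly positive, so the graph is connected. There is one zero in the spectrum, matching the 1 component.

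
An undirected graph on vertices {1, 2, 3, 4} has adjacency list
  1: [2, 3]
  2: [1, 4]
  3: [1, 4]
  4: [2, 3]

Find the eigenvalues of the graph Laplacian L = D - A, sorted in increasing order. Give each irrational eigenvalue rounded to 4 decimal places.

[0, 2, 2, 4]

With the vertex order [1, 2, 3, 4], the degrees are [2, 2, 2, 2], giving D = diag(2, 2, 2, 2) and L = D - A. L is symmetric positive semidefinite, so every eigenvalue is real and nonnegative. The eigenvalues sum to 8, which equals trace(L) = 2|E|.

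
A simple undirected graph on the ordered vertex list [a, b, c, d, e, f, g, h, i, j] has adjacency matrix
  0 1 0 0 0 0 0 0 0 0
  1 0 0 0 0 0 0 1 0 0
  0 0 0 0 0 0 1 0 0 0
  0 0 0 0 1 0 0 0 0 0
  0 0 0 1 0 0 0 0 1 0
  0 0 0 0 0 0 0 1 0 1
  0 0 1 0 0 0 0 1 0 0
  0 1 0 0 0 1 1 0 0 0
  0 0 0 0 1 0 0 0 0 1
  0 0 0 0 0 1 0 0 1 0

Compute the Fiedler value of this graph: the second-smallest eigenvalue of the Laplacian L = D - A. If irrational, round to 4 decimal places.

0.1277

Each diagonal entry of L is the vertex degree and each off-diagonal entry is -1 where an edge is present, 0 otherwise; in the order [a, b, c, d, e, f, g, h, i, j] the diagonal is [1, 2, 1, 1, 2, 2, 2, 3, 2, 2]. The smallest Laplacian eigenvalue is always 0. The next one, lambda_2 = 0.1277, measures how hard the graph is to disconnect: larger values mean better connectivity. The largest eigenvalue, 4.4458, is at most the vertex count 10.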